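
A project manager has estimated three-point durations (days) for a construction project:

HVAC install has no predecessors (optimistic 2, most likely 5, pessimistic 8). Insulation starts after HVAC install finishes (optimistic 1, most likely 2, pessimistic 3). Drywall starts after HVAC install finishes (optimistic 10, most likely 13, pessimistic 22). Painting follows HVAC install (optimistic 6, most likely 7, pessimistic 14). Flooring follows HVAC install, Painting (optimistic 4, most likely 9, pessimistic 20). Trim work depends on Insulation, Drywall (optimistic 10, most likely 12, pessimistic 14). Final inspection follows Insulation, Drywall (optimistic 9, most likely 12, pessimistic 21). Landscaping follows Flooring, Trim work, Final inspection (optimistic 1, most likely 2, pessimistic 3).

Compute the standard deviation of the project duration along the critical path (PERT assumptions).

3.02 days

te_HVAC install = (2 + 4·5 + 8)/6 = 30/6 = 5; σ²_HVAC install = ((8−2)/6)² = 1.000
te_Insulation = (1 + 4·2 + 3)/6 = 12/6 = 2; σ²_Insulation = ((3−1)/6)² = 0.111
te_Drywall = (10 + 4·13 + 22)/6 = 84/6 = 14; σ²_Drywall = ((22−10)/6)² = 4.000
te_Painting = (6 + 4·7 + 14)/6 = 48/6 = 8; σ²_Painting = ((14−6)/6)² = 1.778
te_Flooring = (4 + 4·9 + 20)/6 = 60/6 = 10; σ²_Flooring = ((20−4)/6)² = 7.111
te_Trim work = (10 + 4·12 + 14)/6 = 72/6 = 12; σ²_Trim work = ((14−10)/6)² = 0.444
te_Final inspection = (9 + 4·12 + 21)/6 = 78/6 = 13; σ²_Final inspection = ((21−9)/6)² = 4.000
te_Landscaping = (1 + 4·2 + 3)/6 = 12/6 = 2; σ²_Landscaping = ((3−1)/6)² = 0.111

Forward pass:
ES_HVAC install = 0; EF_HVAC install = 5
ES_Insulation = 5; EF_Insulation = 5+2 = 7
ES_Drywall = 5; EF_Drywall = 5+14 = 19
ES_Painting = 5; EF_Painting = 5+8 = 13
ES_Flooring = max(EF_HVAC install=5, EF_Painting=13) = 13; EF_Flooring = 13+10 = 23
ES_Trim work = max(EF_Insulation=7, EF_Drywall=19) = 19; EF_Trim work = 19+12 = 31
ES_Final inspection = max(EF_Insulation=7, EF_Drywall=19) = 19; EF_Final inspection = 19+13 = 32
ES_Landscaping = max(EF_Flooring=23, EF_Trim work=31, EF_Final inspection=32) = 32; EF_Landscaping = 32+2 = 34
Expected project duration μ = 34 days. Critical path: HVAC install → Drywall → Final inspection → Landscaping.

Variance along critical path = 1.000 + 4.000 + 4.000 + 0.111 = 9.111
σ = √9.111 = 3.018 days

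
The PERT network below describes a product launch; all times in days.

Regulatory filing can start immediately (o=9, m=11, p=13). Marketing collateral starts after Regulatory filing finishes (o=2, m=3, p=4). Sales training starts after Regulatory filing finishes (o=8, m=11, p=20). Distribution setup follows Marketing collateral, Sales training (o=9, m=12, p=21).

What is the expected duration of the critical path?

te_Regulatory filing = (9 + 4·11 + 13)/6 = 66/6 = 11
te_Marketing collateral = (2 + 4·3 + 4)/6 = 18/6 = 3
te_Sales training = (8 + 4·11 + 20)/6 = 72/6 = 12
te_Distribution setup = (9 + 4·12 + 21)/6 = 78/6 = 13

Forward pass:
ES_Regulatory filing = 0; EF_Regulatory filing = 11
ES_Marketing collateral = 11; EF_Marketing collateral = 11+3 = 14
ES_Sales training = 11; EF_Sales training = 11+12 = 23
ES_Distribution setup = max(EF_Marketing collateral=14, EF_Sales training=23) = 23; EF_Distribution setup = 23+13 = 36
Expected project duration μ = 36 days. Critical path: Regulatory filing → Sales training → Distribution setup.

36 days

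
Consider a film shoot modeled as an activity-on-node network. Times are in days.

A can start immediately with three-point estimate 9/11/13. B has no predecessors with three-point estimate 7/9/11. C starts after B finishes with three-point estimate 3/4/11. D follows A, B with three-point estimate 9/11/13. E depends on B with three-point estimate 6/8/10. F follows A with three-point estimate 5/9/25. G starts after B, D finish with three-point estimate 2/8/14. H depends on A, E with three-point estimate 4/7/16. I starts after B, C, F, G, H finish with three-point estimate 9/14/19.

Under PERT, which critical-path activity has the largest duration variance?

G

te_A = (9 + 4·11 + 13)/6 = 66/6 = 11; σ²_A = ((13−9)/6)² = 0.444
te_B = (7 + 4·9 + 11)/6 = 54/6 = 9; σ²_B = ((11−7)/6)² = 0.444
te_C = (3 + 4·4 + 11)/6 = 30/6 = 5; σ²_C = ((11−3)/6)² = 1.778
te_D = (9 + 4·11 + 13)/6 = 66/6 = 11; σ²_D = ((13−9)/6)² = 0.444
te_E = (6 + 4·8 + 10)/6 = 48/6 = 8; σ²_E = ((10−6)/6)² = 0.444
te_F = (5 + 4·9 + 25)/6 = 66/6 = 11; σ²_F = ((25−5)/6)² = 11.111
te_G = (2 + 4·8 + 14)/6 = 48/6 = 8; σ²_G = ((14−2)/6)² = 4.000
te_H = (4 + 4·7 + 16)/6 = 48/6 = 8; σ²_H = ((16−4)/6)² = 4.000
te_I = (9 + 4·14 + 19)/6 = 84/6 = 14; σ²_I = ((19−9)/6)² = 2.778

Forward pass:
ES_A = 0; EF_A = 11
ES_B = 0; EF_B = 9
ES_C = 9; EF_C = 9+5 = 14
ES_D = max(EF_A=11, EF_B=9) = 11; EF_D = 11+11 = 22
ES_E = 9; EF_E = 9+8 = 17
ES_F = 11; EF_F = 11+11 = 22
ES_G = max(EF_B=9, EF_D=22) = 22; EF_G = 22+8 = 30
ES_H = max(EF_A=11, EF_E=17) = 17; EF_H = 17+8 = 25
ES_I = max(EF_B=9, EF_C=14, EF_F=22, EF_G=30, EF_H=25) = 30; EF_I = 30+14 = 44
Expected project duration μ = 44 days. Critical path: A → D → G → I.

Variances on critical path: σ²_A=0.444, σ²_D=0.444, σ²_G=4.000, σ²_I=2.778.
Largest is σ²_G = 4.000.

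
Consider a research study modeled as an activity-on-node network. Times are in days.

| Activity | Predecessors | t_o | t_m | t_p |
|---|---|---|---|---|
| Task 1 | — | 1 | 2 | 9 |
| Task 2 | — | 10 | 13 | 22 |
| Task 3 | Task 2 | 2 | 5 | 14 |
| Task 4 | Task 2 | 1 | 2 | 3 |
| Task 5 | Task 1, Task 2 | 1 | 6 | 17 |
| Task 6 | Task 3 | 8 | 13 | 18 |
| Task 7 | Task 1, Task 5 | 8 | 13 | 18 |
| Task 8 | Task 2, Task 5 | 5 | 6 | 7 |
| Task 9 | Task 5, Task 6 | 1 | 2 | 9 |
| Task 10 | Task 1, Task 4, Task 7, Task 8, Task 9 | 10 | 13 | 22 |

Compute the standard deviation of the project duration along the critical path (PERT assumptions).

4.07 days

te_Task 1 = (1 + 4·2 + 9)/6 = 18/6 = 3; σ²_Task 1 = ((9−1)/6)² = 1.778
te_Task 2 = (10 + 4·13 + 22)/6 = 84/6 = 14; σ²_Task 2 = ((22−10)/6)² = 4.000
te_Task 3 = (2 + 4·5 + 14)/6 = 36/6 = 6; σ²_Task 3 = ((14−2)/6)² = 4.000
te_Task 4 = (1 + 4·2 + 3)/6 = 12/6 = 2; σ²_Task 4 = ((3−1)/6)² = 0.111
te_Task 5 = (1 + 4·6 + 17)/6 = 42/6 = 7; σ²_Task 5 = ((17−1)/6)² = 7.111
te_Task 6 = (8 + 4·13 + 18)/6 = 78/6 = 13; σ²_Task 6 = ((18−8)/6)² = 2.778
te_Task 7 = (8 + 4·13 + 18)/6 = 78/6 = 13; σ²_Task 7 = ((18−8)/6)² = 2.778
te_Task 8 = (5 + 4·6 + 7)/6 = 36/6 = 6; σ²_Task 8 = ((7−5)/6)² = 0.111
te_Task 9 = (1 + 4·2 + 9)/6 = 18/6 = 3; σ²_Task 9 = ((9−1)/6)² = 1.778
te_Task 10 = (10 + 4·13 + 22)/6 = 84/6 = 14; σ²_Task 10 = ((22−10)/6)² = 4.000

Forward pass:
ES_Task 1 = 0; EF_Task 1 = 3
ES_Task 2 = 0; EF_Task 2 = 14
ES_Task 3 = 14; EF_Task 3 = 14+6 = 20
ES_Task 4 = 14; EF_Task 4 = 14+2 = 16
ES_Task 5 = max(EF_Task 1=3, EF_Task 2=14) = 14; EF_Task 5 = 14+7 = 21
ES_Task 6 = 20; EF_Task 6 = 20+13 = 33
ES_Task 7 = max(EF_Task 1=3, EF_Task 5=21) = 21; EF_Task 7 = 21+13 = 34
ES_Task 8 = max(EF_Task 2=14, EF_Task 5=21) = 21; EF_Task 8 = 21+6 = 27
ES_Task 9 = max(EF_Task 5=21, EF_Task 6=33) = 33; EF_Task 9 = 33+3 = 36
ES_Task 10 = max(EF_Task 1=3, EF_Task 4=16, EF_Task 7=34, EF_Task 8=27, EF_Task 9=36) = 36; EF_Task 10 = 36+14 = 50
Expected project duration μ = 50 days. Critical path: Task 2 → Task 3 → Task 6 → Task 9 → Task 10.

Variance along critical path = 4.000 + 4.000 + 2.778 + 1.778 + 4.000 = 16.556
σ = √16.556 = 4.069 days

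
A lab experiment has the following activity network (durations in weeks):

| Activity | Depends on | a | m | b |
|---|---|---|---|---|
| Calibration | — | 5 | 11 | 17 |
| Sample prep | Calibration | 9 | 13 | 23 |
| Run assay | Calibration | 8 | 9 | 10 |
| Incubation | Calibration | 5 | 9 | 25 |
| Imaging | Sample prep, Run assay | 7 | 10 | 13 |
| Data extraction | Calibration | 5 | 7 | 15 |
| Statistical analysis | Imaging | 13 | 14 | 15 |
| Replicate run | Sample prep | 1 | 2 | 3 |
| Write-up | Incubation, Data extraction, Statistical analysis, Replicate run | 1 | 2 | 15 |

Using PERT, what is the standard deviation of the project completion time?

4.00 weeks

te_Calibration = (5 + 4·11 + 17)/6 = 66/6 = 11; σ²_Calibration = ((17−5)/6)² = 4.000
te_Sample prep = (9 + 4·13 + 23)/6 = 84/6 = 14; σ²_Sample prep = ((23−9)/6)² = 5.444
te_Run assay = (8 + 4·9 + 10)/6 = 54/6 = 9; σ²_Run assay = ((10−8)/6)² = 0.111
te_Incubation = (5 + 4·9 + 25)/6 = 66/6 = 11; σ²_Incubation = ((25−5)/6)² = 11.111
te_Imaging = (7 + 4·10 + 13)/6 = 60/6 = 10; σ²_Imaging = ((13−7)/6)² = 1.000
te_Data extraction = (5 + 4·7 + 15)/6 = 48/6 = 8; σ²_Data extraction = ((15−5)/6)² = 2.778
te_Statistical analysis = (13 + 4·14 + 15)/6 = 84/6 = 14; σ²_Statistical analysis = ((15−13)/6)² = 0.111
te_Replicate run = (1 + 4·2 + 3)/6 = 12/6 = 2; σ²_Replicate run = ((3−1)/6)² = 0.111
te_Write-up = (1 + 4·2 + 15)/6 = 24/6 = 4; σ²_Write-up = ((15−1)/6)² = 5.444

Forward pass:
ES_Calibration = 0; EF_Calibration = 11
ES_Sample prep = 11; EF_Sample prep = 11+14 = 25
ES_Run assay = 11; EF_Run assay = 11+9 = 20
ES_Incubation = 11; EF_Incubation = 11+11 = 22
ES_Imaging = max(EF_Sample prep=25, EF_Run assay=20) = 25; EF_Imaging = 25+10 = 35
ES_Data extraction = 11; EF_Data extraction = 11+8 = 19
ES_Statistical analysis = 35; EF_Statistical analysis = 35+14 = 49
ES_Replicate run = 25; EF_Replicate run = 25+2 = 27
ES_Write-up = max(EF_Incubation=22, EF_Data extraction=19, EF_Statistical analysis=49, EF_Replicate run=27) = 49; EF_Write-up = 49+4 = 53
Expected project duration μ = 53 weeks. Critical path: Calibration → Sample prep → Imaging → Statistical analysis → Write-up.

Variance along critical path = 4.000 + 5.444 + 1.000 + 0.111 + 5.444 = 16.000
σ = √16.000 = 4.000 weeks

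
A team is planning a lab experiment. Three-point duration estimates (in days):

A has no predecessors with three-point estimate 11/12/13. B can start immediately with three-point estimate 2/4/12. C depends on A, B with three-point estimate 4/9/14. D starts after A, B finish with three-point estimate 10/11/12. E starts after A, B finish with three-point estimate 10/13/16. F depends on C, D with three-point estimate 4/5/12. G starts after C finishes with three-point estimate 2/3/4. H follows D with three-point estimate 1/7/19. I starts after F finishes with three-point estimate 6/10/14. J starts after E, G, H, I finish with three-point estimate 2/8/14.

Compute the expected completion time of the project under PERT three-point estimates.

47 days

te_A = (11 + 4·12 + 13)/6 = 72/6 = 12
te_B = (2 + 4·4 + 12)/6 = 30/6 = 5
te_C = (4 + 4·9 + 14)/6 = 54/6 = 9
te_D = (10 + 4·11 + 12)/6 = 66/6 = 11
te_E = (10 + 4·13 + 16)/6 = 78/6 = 13
te_F = (4 + 4·5 + 12)/6 = 36/6 = 6
te_G = (2 + 4·3 + 4)/6 = 18/6 = 3
te_H = (1 + 4·7 + 19)/6 = 48/6 = 8
te_I = (6 + 4·10 + 14)/6 = 60/6 = 10
te_J = (2 + 4·8 + 14)/6 = 48/6 = 8

Forward pass:
ES_A = 0; EF_A = 12
ES_B = 0; EF_B = 5
ES_C = max(EF_A=12, EF_B=5) = 12; EF_C = 12+9 = 21
ES_D = max(EF_A=12, EF_B=5) = 12; EF_D = 12+11 = 23
ES_E = max(EF_A=12, EF_B=5) = 12; EF_E = 12+13 = 25
ES_F = max(EF_C=21, EF_D=23) = 23; EF_F = 23+6 = 29
ES_G = 21; EF_G = 21+3 = 24
ES_H = 23; EF_H = 23+8 = 31
ES_I = 29; EF_I = 29+10 = 39
ES_J = max(EF_E=25, EF_G=24, EF_H=31, EF_I=39) = 39; EF_J = 39+8 = 47
Expected project duration μ = 47 days. Critical path: A → D → F → I → J.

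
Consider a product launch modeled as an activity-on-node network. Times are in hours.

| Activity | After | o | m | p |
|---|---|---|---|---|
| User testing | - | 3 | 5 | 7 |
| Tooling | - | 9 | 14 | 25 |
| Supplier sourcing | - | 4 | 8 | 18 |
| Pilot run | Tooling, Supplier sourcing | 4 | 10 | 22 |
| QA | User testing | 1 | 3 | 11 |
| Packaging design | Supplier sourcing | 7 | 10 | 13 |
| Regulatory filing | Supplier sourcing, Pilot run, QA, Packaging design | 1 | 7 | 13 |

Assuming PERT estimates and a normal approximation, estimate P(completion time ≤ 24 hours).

te_User testing = (3 + 4·5 + 7)/6 = 30/6 = 5; σ²_User testing = ((7−3)/6)² = 0.444
te_Tooling = (9 + 4·14 + 25)/6 = 90/6 = 15; σ²_Tooling = ((25−9)/6)² = 7.111
te_Supplier sourcing = (4 + 4·8 + 18)/6 = 54/6 = 9; σ²_Supplier sourcing = ((18−4)/6)² = 5.444
te_Pilot run = (4 + 4·10 + 22)/6 = 66/6 = 11; σ²_Pilot run = ((22−4)/6)² = 9.000
te_QA = (1 + 4·3 + 11)/6 = 24/6 = 4; σ²_QA = ((11−1)/6)² = 2.778
te_Packaging design = (7 + 4·10 + 13)/6 = 60/6 = 10; σ²_Packaging design = ((13−7)/6)² = 1.000
te_Regulatory filing = (1 + 4·7 + 13)/6 = 42/6 = 7; σ²_Regulatory filing = ((13−1)/6)² = 4.000

Forward pass:
ES_User testing = 0; EF_User testing = 5
ES_Tooling = 0; EF_Tooling = 15
ES_Supplier sourcing = 0; EF_Supplier sourcing = 9
ES_Pilot run = max(EF_Tooling=15, EF_Supplier sourcing=9) = 15; EF_Pilot run = 15+11 = 26
ES_QA = 5; EF_QA = 5+4 = 9
ES_Packaging design = 9; EF_Packaging design = 9+10 = 19
ES_Regulatory filing = max(EF_Supplier sourcing=9, EF_Pilot run=26, EF_QA=9, EF_Packaging design=19) = 26; EF_Regulatory filing = 26+7 = 33
Expected project duration μ = 33 hours. Critical path: Tooling → Pilot run → Regulatory filing.

Variance along critical path = 7.111 + 9.000 + 4.000 = 20.111; σ = √20.111 = 4.485 hours.
Z = (24 − 33) / 4.485 = -2.007
P(T ≤ 24) = Φ(-2.007) ≈ 0.022

0.022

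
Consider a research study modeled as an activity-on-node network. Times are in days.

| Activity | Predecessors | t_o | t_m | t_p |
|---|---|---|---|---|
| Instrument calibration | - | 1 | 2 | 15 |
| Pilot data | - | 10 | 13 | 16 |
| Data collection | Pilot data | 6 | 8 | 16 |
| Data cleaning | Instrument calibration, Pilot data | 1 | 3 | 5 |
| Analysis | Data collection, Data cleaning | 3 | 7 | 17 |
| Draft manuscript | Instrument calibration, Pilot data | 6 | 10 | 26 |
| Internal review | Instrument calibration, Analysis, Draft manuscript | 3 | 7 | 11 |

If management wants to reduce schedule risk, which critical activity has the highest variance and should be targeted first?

Analysis

te_Instrument calibration = (1 + 4·2 + 15)/6 = 24/6 = 4; σ²_Instrument calibration = ((15−1)/6)² = 5.444
te_Pilot data = (10 + 4·13 + 16)/6 = 78/6 = 13; σ²_Pilot data = ((16−10)/6)² = 1.000
te_Data collection = (6 + 4·8 + 16)/6 = 54/6 = 9; σ²_Data collection = ((16−6)/6)² = 2.778
te_Data cleaning = (1 + 4·3 + 5)/6 = 18/6 = 3; σ²_Data cleaning = ((5−1)/6)² = 0.444
te_Analysis = (3 + 4·7 + 17)/6 = 48/6 = 8; σ²_Analysis = ((17−3)/6)² = 5.444
te_Draft manuscript = (6 + 4·10 + 26)/6 = 72/6 = 12; σ²_Draft manuscript = ((26−6)/6)² = 11.111
te_Internal review = (3 + 4·7 + 11)/6 = 42/6 = 7; σ²_Internal review = ((11−3)/6)² = 1.778

Forward pass:
ES_Instrument calibration = 0; EF_Instrument calibration = 4
ES_Pilot data = 0; EF_Pilot data = 13
ES_Data collection = 13; EF_Data collection = 13+9 = 22
ES_Data cleaning = max(EF_Instrument calibration=4, EF_Pilot data=13) = 13; EF_Data cleaning = 13+3 = 16
ES_Analysis = max(EF_Data collection=22, EF_Data cleaning=16) = 22; EF_Analysis = 22+8 = 30
ES_Draft manuscript = max(EF_Instrument calibration=4, EF_Pilot data=13) = 13; EF_Draft manuscript = 13+12 = 25
ES_Internal review = max(EF_Instrument calibration=4, EF_Analysis=30, EF_Draft manuscript=25) = 30; EF_Internal review = 30+7 = 37
Expected project duration μ = 37 days. Critical path: Pilot data → Data collection → Analysis → Internal review.

Variances on critical path: σ²_Pilot data=1.000, σ²_Data collection=2.778, σ²_Analysis=5.444, σ²_Internal review=1.778.
Largest is σ²_Analysis = 5.444.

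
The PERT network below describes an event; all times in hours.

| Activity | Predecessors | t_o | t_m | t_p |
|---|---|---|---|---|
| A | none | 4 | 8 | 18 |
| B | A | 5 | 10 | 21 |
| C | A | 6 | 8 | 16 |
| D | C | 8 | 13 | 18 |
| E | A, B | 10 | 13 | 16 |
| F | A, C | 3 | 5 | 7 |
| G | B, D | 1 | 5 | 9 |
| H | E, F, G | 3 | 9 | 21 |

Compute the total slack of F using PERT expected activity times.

te_A = (4 + 4·8 + 18)/6 = 54/6 = 9
te_B = (5 + 4·10 + 21)/6 = 66/6 = 11
te_C = (6 + 4·8 + 16)/6 = 54/6 = 9
te_D = (8 + 4·13 + 18)/6 = 78/6 = 13
te_E = (10 + 4·13 + 16)/6 = 78/6 = 13
te_F = (3 + 4·5 + 7)/6 = 30/6 = 5
te_G = (1 + 4·5 + 9)/6 = 30/6 = 5
te_H = (3 + 4·9 + 21)/6 = 60/6 = 10

Forward pass:
ES_A = 0; EF_A = 9
ES_B = 9; EF_B = 9+11 = 20
ES_C = 9; EF_C = 9+9 = 18
ES_D = 18; EF_D = 18+13 = 31
ES_E = max(EF_A=9, EF_B=20) = 20; EF_E = 20+13 = 33
ES_F = max(EF_A=9, EF_C=18) = 18; EF_F = 18+5 = 23
ES_G = max(EF_B=20, EF_D=31) = 31; EF_G = 31+5 = 36
ES_H = max(EF_E=33, EF_F=23, EF_G=36) = 36; EF_H = 36+10 = 46
Expected project duration μ = 46 hours. Critical path: A → C → D → G → H.

Backward pass:
LF_H = 46; LS_H = 46−10 = 36
LF_G = LS_H = 36; LS_G = 36−5 = 31
LF_F = LS_H = 36; LS_F = 36−5 = 31
LF_E = LS_H = 36; LS_E = 36−13 = 23
LF_D = LS_G = 31; LS_D = 31−13 = 18
LF_C = min(LS_D=18, LS_F=31) = 18; LS_C = 18−9 = 9
LF_B = min(LS_E=23, LS_G=31) = 23; LS_B = 23−11 = 12
LF_A = min(LS_B=12, LS_C=9, LS_E=23, LS_F=31) = 9; LS_A = 9−9 = 0
Slack_F = LS_F − ES_F = 31 − 18 = 13

13 hours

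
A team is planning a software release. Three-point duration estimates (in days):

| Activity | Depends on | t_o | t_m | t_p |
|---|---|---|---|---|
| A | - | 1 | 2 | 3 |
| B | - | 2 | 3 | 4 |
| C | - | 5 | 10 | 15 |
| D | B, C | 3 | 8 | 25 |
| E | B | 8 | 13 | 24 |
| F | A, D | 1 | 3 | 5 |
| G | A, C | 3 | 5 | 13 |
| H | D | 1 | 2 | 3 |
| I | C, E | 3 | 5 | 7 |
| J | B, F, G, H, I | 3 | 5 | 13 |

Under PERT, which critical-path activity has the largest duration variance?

D

te_A = (1 + 4·2 + 3)/6 = 12/6 = 2; σ²_A = ((3−1)/6)² = 0.111
te_B = (2 + 4·3 + 4)/6 = 18/6 = 3; σ²_B = ((4−2)/6)² = 0.111
te_C = (5 + 4·10 + 15)/6 = 60/6 = 10; σ²_C = ((15−5)/6)² = 2.778
te_D = (3 + 4·8 + 25)/6 = 60/6 = 10; σ²_D = ((25−3)/6)² = 13.444
te_E = (8 + 4·13 + 24)/6 = 84/6 = 14; σ²_E = ((24−8)/6)² = 7.111
te_F = (1 + 4·3 + 5)/6 = 18/6 = 3; σ²_F = ((5−1)/6)² = 0.444
te_G = (3 + 4·5 + 13)/6 = 36/6 = 6; σ²_G = ((13−3)/6)² = 2.778
te_H = (1 + 4·2 + 3)/6 = 12/6 = 2; σ²_H = ((3−1)/6)² = 0.111
te_I = (3 + 4·5 + 7)/6 = 30/6 = 5; σ²_I = ((7−3)/6)² = 0.444
te_J = (3 + 4·5 + 13)/6 = 36/6 = 6; σ²_J = ((13−3)/6)² = 2.778

Forward pass:
ES_A = 0; EF_A = 2
ES_B = 0; EF_B = 3
ES_C = 0; EF_C = 10
ES_D = max(EF_B=3, EF_C=10) = 10; EF_D = 10+10 = 20
ES_E = 3; EF_E = 3+14 = 17
ES_F = max(EF_A=2, EF_D=20) = 20; EF_F = 20+3 = 23
ES_G = max(EF_A=2, EF_C=10) = 10; EF_G = 10+6 = 16
ES_H = 20; EF_H = 20+2 = 22
ES_I = max(EF_C=10, EF_E=17) = 17; EF_I = 17+5 = 22
ES_J = max(EF_B=3, EF_F=23, EF_G=16, EF_H=22, EF_I=22) = 23; EF_J = 23+6 = 29
Expected project duration μ = 29 days. Critical path: C → D → F → J.

Variances on critical path: σ²_C=2.778, σ²_D=13.444, σ²_F=0.444, σ²_J=2.778.
Largest is σ²_D = 13.444.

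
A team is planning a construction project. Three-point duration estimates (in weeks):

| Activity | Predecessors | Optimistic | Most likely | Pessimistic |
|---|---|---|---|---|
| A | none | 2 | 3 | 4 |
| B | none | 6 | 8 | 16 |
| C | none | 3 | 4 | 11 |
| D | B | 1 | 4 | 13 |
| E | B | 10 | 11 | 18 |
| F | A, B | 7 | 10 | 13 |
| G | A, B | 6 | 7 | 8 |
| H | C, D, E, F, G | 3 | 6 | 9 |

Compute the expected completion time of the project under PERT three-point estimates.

te_A = (2 + 4·3 + 4)/6 = 18/6 = 3
te_B = (6 + 4·8 + 16)/6 = 54/6 = 9
te_C = (3 + 4·4 + 11)/6 = 30/6 = 5
te_D = (1 + 4·4 + 13)/6 = 30/6 = 5
te_E = (10 + 4·11 + 18)/6 = 72/6 = 12
te_F = (7 + 4·10 + 13)/6 = 60/6 = 10
te_G = (6 + 4·7 + 8)/6 = 42/6 = 7
te_H = (3 + 4·6 + 9)/6 = 36/6 = 6

Forward pass:
ES_A = 0; EF_A = 3
ES_B = 0; EF_B = 9
ES_C = 0; EF_C = 5
ES_D = 9; EF_D = 9+5 = 14
ES_E = 9; EF_E = 9+12 = 21
ES_F = max(EF_A=3, EF_B=9) = 9; EF_F = 9+10 = 19
ES_G = max(EF_A=3, EF_B=9) = 9; EF_G = 9+7 = 16
ES_H = max(EF_C=5, EF_D=14, EF_E=21, EF_F=19, EF_G=16) = 21; EF_H = 21+6 = 27
Expected project duration μ = 27 weeks. Critical path: B → E → H.

27 weeks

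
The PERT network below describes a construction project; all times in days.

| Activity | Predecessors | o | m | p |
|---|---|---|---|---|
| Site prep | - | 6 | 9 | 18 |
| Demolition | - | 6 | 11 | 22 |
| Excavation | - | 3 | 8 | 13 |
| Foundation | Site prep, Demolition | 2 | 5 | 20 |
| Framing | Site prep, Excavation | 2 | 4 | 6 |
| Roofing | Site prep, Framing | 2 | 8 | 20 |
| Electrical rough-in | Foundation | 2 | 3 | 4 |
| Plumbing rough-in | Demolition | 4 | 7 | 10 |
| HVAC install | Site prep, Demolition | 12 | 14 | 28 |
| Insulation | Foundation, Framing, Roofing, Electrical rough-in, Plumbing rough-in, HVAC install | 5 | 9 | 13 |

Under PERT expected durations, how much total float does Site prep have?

2 days

te_Site prep = (6 + 4·9 + 18)/6 = 60/6 = 10
te_Demolition = (6 + 4·11 + 22)/6 = 72/6 = 12
te_Excavation = (3 + 4·8 + 13)/6 = 48/6 = 8
te_Foundation = (2 + 4·5 + 20)/6 = 42/6 = 7
te_Framing = (2 + 4·4 + 6)/6 = 24/6 = 4
te_Roofing = (2 + 4·8 + 20)/6 = 54/6 = 9
te_Electrical rough-in = (2 + 4·3 + 4)/6 = 18/6 = 3
te_Plumbing rough-in = (4 + 4·7 + 10)/6 = 42/6 = 7
te_HVAC install = (12 + 4·14 + 28)/6 = 96/6 = 16
te_Insulation = (5 + 4·9 + 13)/6 = 54/6 = 9

Forward pass:
ES_Site prep = 0; EF_Site prep = 10
ES_Demolition = 0; EF_Demolition = 12
ES_Excavation = 0; EF_Excavation = 8
ES_Foundation = max(EF_Site prep=10, EF_Demolition=12) = 12; EF_Foundation = 12+7 = 19
ES_Framing = max(EF_Site prep=10, EF_Excavation=8) = 10; EF_Framing = 10+4 = 14
ES_Roofing = max(EF_Site prep=10, EF_Framing=14) = 14; EF_Roofing = 14+9 = 23
ES_Electrical rough-in = 19; EF_Electrical rough-in = 19+3 = 22
ES_Plumbing rough-in = 12; EF_Plumbing rough-in = 12+7 = 19
ES_HVAC install = max(EF_Site prep=10, EF_Demolition=12) = 12; EF_HVAC install = 12+16 = 28
ES_Insulation = max(EF_Foundation=19, EF_Framing=14, EF_Roofing=23, EF_Electrical rough-in=22, EF_Plumbing rough-in=19, EF_HVAC install=28) = 28; EF_Insulation = 28+9 = 37
Expected project duration μ = 37 days. Critical path: Demolition → HVAC install → Insulation.

Backward pass:
LF_Insulation = 37; LS_Insulation = 37−9 = 28
LF_HVAC install = LS_Insulation = 28; LS_HVAC install = 28−16 = 12
LF_Plumbing rough-in = LS_Insulation = 28; LS_Plumbing rough-in = 28−7 = 21
LF_Electrical rough-in = LS_Insulation = 28; LS_Electrical rough-in = 28−3 = 25
LF_Roofing = LS_Insulation = 28; LS_Roofing = 28−9 = 19
LF_Framing = min(LS_Roofing=19, LS_Insulation=28) = 19; LS_Framing = 19−4 = 15
LF_Foundation = min(LS_Electrical rough-in=25, LS_Insulation=28) = 25; LS_Foundation = 25−7 = 18
LF_Excavation = LS_Framing = 15; LS_Excavation = 15−8 = 7
LF_Demolition = min(LS_Foundation=18, LS_Plumbing rough-in=21, LS_HVAC install=12) = 12; LS_Demolition = 12−12 = 0
LF_Site prep = min(LS_Foundation=18, LS_Framing=15, LS_Roofing=19, LS_HVAC install=12) = 12; LS_Site prep = 12−10 = 2
Slack_Site prep = LS_Site prep − ES_Site prep = 2 − 0 = 2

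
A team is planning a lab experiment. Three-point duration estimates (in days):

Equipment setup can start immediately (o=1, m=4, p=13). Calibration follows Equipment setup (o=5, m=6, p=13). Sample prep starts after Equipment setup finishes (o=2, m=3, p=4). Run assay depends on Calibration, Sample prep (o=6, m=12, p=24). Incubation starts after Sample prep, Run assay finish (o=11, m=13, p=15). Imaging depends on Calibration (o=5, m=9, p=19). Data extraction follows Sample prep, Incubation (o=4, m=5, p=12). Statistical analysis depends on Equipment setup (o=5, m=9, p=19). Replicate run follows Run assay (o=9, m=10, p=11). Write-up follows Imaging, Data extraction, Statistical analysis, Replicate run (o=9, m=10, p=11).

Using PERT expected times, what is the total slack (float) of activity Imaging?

te_Equipment setup = (1 + 4·4 + 13)/6 = 30/6 = 5
te_Calibration = (5 + 4·6 + 13)/6 = 42/6 = 7
te_Sample prep = (2 + 4·3 + 4)/6 = 18/6 = 3
te_Run assay = (6 + 4·12 + 24)/6 = 78/6 = 13
te_Incubation = (11 + 4·13 + 15)/6 = 78/6 = 13
te_Imaging = (5 + 4·9 + 19)/6 = 60/6 = 10
te_Data extraction = (4 + 4·5 + 12)/6 = 36/6 = 6
te_Statistical analysis = (5 + 4·9 + 19)/6 = 60/6 = 10
te_Replicate run = (9 + 4·10 + 11)/6 = 60/6 = 10
te_Write-up = (9 + 4·10 + 11)/6 = 60/6 = 10

Forward pass:
ES_Equipment setup = 0; EF_Equipment setup = 5
ES_Calibration = 5; EF_Calibration = 5+7 = 12
ES_Sample prep = 5; EF_Sample prep = 5+3 = 8
ES_Run assay = max(EF_Calibration=12, EF_Sample prep=8) = 12; EF_Run assay = 12+13 = 25
ES_Incubation = max(EF_Sample prep=8, EF_Run assay=25) = 25; EF_Incubation = 25+13 = 38
ES_Imaging = 12; EF_Imaging = 12+10 = 22
ES_Data extraction = max(EF_Sample prep=8, EF_Incubation=38) = 38; EF_Data extraction = 38+6 = 44
ES_Statistical analysis = 5; EF_Statistical analysis = 5+10 = 15
ES_Replicate run = 25; EF_Replicate run = 25+10 = 35
ES_Write-up = max(EF_Imaging=22, EF_Data extraction=44, EF_Statistical analysis=15, EF_Replicate run=35) = 44; EF_Write-up = 44+10 = 54
Expected project duration μ = 54 days. Critical path: Equipment setup → Calibration → Run assay → Incubation → Data extraction → Write-up.

Backward pass:
LF_Write-up = 54; LS_Write-up = 54−10 = 44
LF_Replicate run = LS_Write-up = 44; LS_Replicate run = 44−10 = 34
LF_Statistical analysis = LS_Write-up = 44; LS_Statistical analysis = 44−10 = 34
LF_Data extraction = LS_Write-up = 44; LS_Data extraction = 44−6 = 38
LF_Imaging = LS_Write-up = 44; LS_Imaging = 44−10 = 34
LF_Incubation = LS_Data extraction = 38; LS_Incubation = 38−13 = 25
LF_Run assay = min(LS_Incubation=25, LS_Replicate run=34) = 25; LS_Run assay = 25−13 = 12
LF_Sample prep = min(LS_Run assay=12, LS_Incubation=25, LS_Data extraction=38) = 12; LS_Sample prep = 12−3 = 9
LF_Calibration = min(LS_Run assay=12, LS_Imaging=34) = 12; LS_Calibration = 12−7 = 5
LF_Equipment setup = min(LS_Calibration=5, LS_Sample prep=9, LS_Statistical analysis=34) = 5; LS_Equipment setup = 5−5 = 0
Slack_Imaging = LS_Imaging − ES_Imaging = 34 − 12 = 22

22 days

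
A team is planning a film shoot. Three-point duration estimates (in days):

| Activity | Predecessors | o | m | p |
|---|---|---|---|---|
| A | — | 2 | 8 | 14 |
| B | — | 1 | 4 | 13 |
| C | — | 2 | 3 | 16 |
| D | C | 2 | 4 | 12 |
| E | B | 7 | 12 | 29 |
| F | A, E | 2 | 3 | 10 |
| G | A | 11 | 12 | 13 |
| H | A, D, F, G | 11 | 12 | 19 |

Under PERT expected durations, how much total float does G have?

3 days

te_A = (2 + 4·8 + 14)/6 = 48/6 = 8
te_B = (1 + 4·4 + 13)/6 = 30/6 = 5
te_C = (2 + 4·3 + 16)/6 = 30/6 = 5
te_D = (2 + 4·4 + 12)/6 = 30/6 = 5
te_E = (7 + 4·12 + 29)/6 = 84/6 = 14
te_F = (2 + 4·3 + 10)/6 = 24/6 = 4
te_G = (11 + 4·12 + 13)/6 = 72/6 = 12
te_H = (11 + 4·12 + 19)/6 = 78/6 = 13

Forward pass:
ES_A = 0; EF_A = 8
ES_B = 0; EF_B = 5
ES_C = 0; EF_C = 5
ES_D = 5; EF_D = 5+5 = 10
ES_E = 5; EF_E = 5+14 = 19
ES_F = max(EF_A=8, EF_E=19) = 19; EF_F = 19+4 = 23
ES_G = 8; EF_G = 8+12 = 20
ES_H = max(EF_A=8, EF_D=10, EF_F=23, EF_G=20) = 23; EF_H = 23+13 = 36
Expected project duration μ = 36 days. Critical path: B → E → F → H.

Backward pass:
LF_H = 36; LS_H = 36−13 = 23
LF_G = LS_H = 23; LS_G = 23−12 = 11
LF_F = LS_H = 23; LS_F = 23−4 = 19
LF_E = LS_F = 19; LS_E = 19−14 = 5
LF_D = LS_H = 23; LS_D = 23−5 = 18
LF_C = LS_D = 18; LS_C = 18−5 = 13
LF_B = LS_E = 5; LS_B = 5−5 = 0
LF_A = min(LS_F=19, LS_G=11, LS_H=23) = 11; LS_A = 11−8 = 3
Slack_G = LS_G − ES_G = 11 − 8 = 3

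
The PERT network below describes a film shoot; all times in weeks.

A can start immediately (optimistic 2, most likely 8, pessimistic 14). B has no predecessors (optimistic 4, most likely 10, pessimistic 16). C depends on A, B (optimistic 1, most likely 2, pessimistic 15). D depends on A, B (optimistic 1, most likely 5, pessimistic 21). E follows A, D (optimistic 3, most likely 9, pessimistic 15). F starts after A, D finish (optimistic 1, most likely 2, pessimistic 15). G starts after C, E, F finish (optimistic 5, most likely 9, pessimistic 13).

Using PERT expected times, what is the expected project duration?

te_A = (2 + 4·8 + 14)/6 = 48/6 = 8
te_B = (4 + 4·10 + 16)/6 = 60/6 = 10
te_C = (1 + 4·2 + 15)/6 = 24/6 = 4
te_D = (1 + 4·5 + 21)/6 = 42/6 = 7
te_E = (3 + 4·9 + 15)/6 = 54/6 = 9
te_F = (1 + 4·2 + 15)/6 = 24/6 = 4
te_G = (5 + 4·9 + 13)/6 = 54/6 = 9

Forward pass:
ES_A = 0; EF_A = 8
ES_B = 0; EF_B = 10
ES_C = max(EF_A=8, EF_B=10) = 10; EF_C = 10+4 = 14
ES_D = max(EF_A=8, EF_B=10) = 10; EF_D = 10+7 = 17
ES_E = max(EF_A=8, EF_D=17) = 17; EF_E = 17+9 = 26
ES_F = max(EF_A=8, EF_D=17) = 17; EF_F = 17+4 = 21
ES_G = max(EF_C=14, EF_E=26, EF_F=21) = 26; EF_G = 26+9 = 35
Expected project duration μ = 35 weeks. Critical path: B → D → E → G.

35 weeks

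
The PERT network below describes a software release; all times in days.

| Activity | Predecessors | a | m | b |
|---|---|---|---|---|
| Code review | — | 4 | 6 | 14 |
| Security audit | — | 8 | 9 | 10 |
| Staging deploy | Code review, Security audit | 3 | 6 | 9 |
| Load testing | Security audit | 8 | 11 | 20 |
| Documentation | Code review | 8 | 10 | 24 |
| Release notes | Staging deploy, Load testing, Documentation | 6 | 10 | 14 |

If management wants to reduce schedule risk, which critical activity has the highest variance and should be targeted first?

te_Code review = (4 + 4·6 + 14)/6 = 42/6 = 7; σ²_Code review = ((14−4)/6)² = 2.778
te_Security audit = (8 + 4·9 + 10)/6 = 54/6 = 9; σ²_Security audit = ((10−8)/6)² = 0.111
te_Staging deploy = (3 + 4·6 + 9)/6 = 36/6 = 6; σ²_Staging deploy = ((9−3)/6)² = 1.000
te_Load testing = (8 + 4·11 + 20)/6 = 72/6 = 12; σ²_Load testing = ((20−8)/6)² = 4.000
te_Documentation = (8 + 4·10 + 24)/6 = 72/6 = 12; σ²_Documentation = ((24−8)/6)² = 7.111
te_Release notes = (6 + 4·10 + 14)/6 = 60/6 = 10; σ²_Release notes = ((14−6)/6)² = 1.778

Forward pass:
ES_Code review = 0; EF_Code review = 7
ES_Security audit = 0; EF_Security audit = 9
ES_Staging deploy = max(EF_Code review=7, EF_Security audit=9) = 9; EF_Staging deploy = 9+6 = 15
ES_Load testing = 9; EF_Load testing = 9+12 = 21
ES_Documentation = 7; EF_Documentation = 7+12 = 19
ES_Release notes = max(EF_Staging deploy=15, EF_Load testing=21, EF_Documentation=19) = 21; EF_Release notes = 21+10 = 31
Expected project duration μ = 31 days. Critical path: Security audit → Load testing → Release notes.

Variances on critical path: σ²_Security audit=0.111, σ²_Load testing=4.000, σ²_Release notes=1.778.
Largest is σ²_Load testing = 4.000.

Load testing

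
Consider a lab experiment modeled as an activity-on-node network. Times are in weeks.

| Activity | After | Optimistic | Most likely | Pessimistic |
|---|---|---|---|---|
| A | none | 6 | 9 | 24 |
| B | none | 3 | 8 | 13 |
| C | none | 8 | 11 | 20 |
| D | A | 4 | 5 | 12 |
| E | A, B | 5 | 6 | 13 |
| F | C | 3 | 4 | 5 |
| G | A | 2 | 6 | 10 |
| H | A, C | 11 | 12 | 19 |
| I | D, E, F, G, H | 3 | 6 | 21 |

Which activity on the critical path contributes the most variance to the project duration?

I

te_A = (6 + 4·9 + 24)/6 = 66/6 = 11; σ²_A = ((24−6)/6)² = 9.000
te_B = (3 + 4·8 + 13)/6 = 48/6 = 8; σ²_B = ((13−3)/6)² = 2.778
te_C = (8 + 4·11 + 20)/6 = 72/6 = 12; σ²_C = ((20−8)/6)² = 4.000
te_D = (4 + 4·5 + 12)/6 = 36/6 = 6; σ²_D = ((12−4)/6)² = 1.778
te_E = (5 + 4·6 + 13)/6 = 42/6 = 7; σ²_E = ((13−5)/6)² = 1.778
te_F = (3 + 4·4 + 5)/6 = 24/6 = 4; σ²_F = ((5−3)/6)² = 0.111
te_G = (2 + 4·6 + 10)/6 = 36/6 = 6; σ²_G = ((10−2)/6)² = 1.778
te_H = (11 + 4·12 + 19)/6 = 78/6 = 13; σ²_H = ((19−11)/6)² = 1.778
te_I = (3 + 4·6 + 21)/6 = 48/6 = 8; σ²_I = ((21−3)/6)² = 9.000

Forward pass:
ES_A = 0; EF_A = 11
ES_B = 0; EF_B = 8
ES_C = 0; EF_C = 12
ES_D = 11; EF_D = 11+6 = 17
ES_E = max(EF_A=11, EF_B=8) = 11; EF_E = 11+7 = 18
ES_F = 12; EF_F = 12+4 = 16
ES_G = 11; EF_G = 11+6 = 17
ES_H = max(EF_A=11, EF_C=12) = 12; EF_H = 12+13 = 25
ES_I = max(EF_D=17, EF_E=18, EF_F=16, EF_G=17, EF_H=25) = 25; EF_I = 25+8 = 33
Expected project duration μ = 33 weeks. Critical path: C → H → I.

Variances on critical path: σ²_C=4.000, σ²_H=1.778, σ²_I=9.000.
Largest is σ²_I = 9.000.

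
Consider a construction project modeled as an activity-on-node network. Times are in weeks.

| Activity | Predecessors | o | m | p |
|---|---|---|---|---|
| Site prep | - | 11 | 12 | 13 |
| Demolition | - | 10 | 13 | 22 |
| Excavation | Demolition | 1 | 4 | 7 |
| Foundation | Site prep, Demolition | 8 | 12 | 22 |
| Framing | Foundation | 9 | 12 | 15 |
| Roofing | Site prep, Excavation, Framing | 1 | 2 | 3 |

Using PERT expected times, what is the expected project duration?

41 weeks

te_Site prep = (11 + 4·12 + 13)/6 = 72/6 = 12
te_Demolition = (10 + 4·13 + 22)/6 = 84/6 = 14
te_Excavation = (1 + 4·4 + 7)/6 = 24/6 = 4
te_Foundation = (8 + 4·12 + 22)/6 = 78/6 = 13
te_Framing = (9 + 4·12 + 15)/6 = 72/6 = 12
te_Roofing = (1 + 4·2 + 3)/6 = 12/6 = 2

Forward pass:
ES_Site prep = 0; EF_Site prep = 12
ES_Demolition = 0; EF_Demolition = 14
ES_Excavation = 14; EF_Excavation = 14+4 = 18
ES_Foundation = max(EF_Site prep=12, EF_Demolition=14) = 14; EF_Foundation = 14+13 = 27
ES_Framing = 27; EF_Framing = 27+12 = 39
ES_Roofing = max(EF_Site prep=12, EF_Excavation=18, EF_Framing=39) = 39; EF_Roofing = 39+2 = 41
Expected project duration μ = 41 weeks. Critical path: Demolition → Foundation → Framing → Roofing.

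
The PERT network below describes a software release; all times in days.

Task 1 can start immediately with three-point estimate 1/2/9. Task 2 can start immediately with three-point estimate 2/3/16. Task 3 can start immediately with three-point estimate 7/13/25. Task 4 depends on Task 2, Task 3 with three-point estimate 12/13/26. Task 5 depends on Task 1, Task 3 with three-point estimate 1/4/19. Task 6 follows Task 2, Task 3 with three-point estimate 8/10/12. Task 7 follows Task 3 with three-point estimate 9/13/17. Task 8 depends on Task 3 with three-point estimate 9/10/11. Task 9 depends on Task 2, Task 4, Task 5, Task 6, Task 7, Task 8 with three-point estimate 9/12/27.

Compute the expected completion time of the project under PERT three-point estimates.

43 days

te_Task 1 = (1 + 4·2 + 9)/6 = 18/6 = 3
te_Task 2 = (2 + 4·3 + 16)/6 = 30/6 = 5
te_Task 3 = (7 + 4·13 + 25)/6 = 84/6 = 14
te_Task 4 = (12 + 4·13 + 26)/6 = 90/6 = 15
te_Task 5 = (1 + 4·4 + 19)/6 = 36/6 = 6
te_Task 6 = (8 + 4·10 + 12)/6 = 60/6 = 10
te_Task 7 = (9 + 4·13 + 17)/6 = 78/6 = 13
te_Task 8 = (9 + 4·10 + 11)/6 = 60/6 = 10
te_Task 9 = (9 + 4·12 + 27)/6 = 84/6 = 14

Forward pass:
ES_Task 1 = 0; EF_Task 1 = 3
ES_Task 2 = 0; EF_Task 2 = 5
ES_Task 3 = 0; EF_Task 3 = 14
ES_Task 4 = max(EF_Task 2=5, EF_Task 3=14) = 14; EF_Task 4 = 14+15 = 29
ES_Task 5 = max(EF_Task 1=3, EF_Task 3=14) = 14; EF_Task 5 = 14+6 = 20
ES_Task 6 = max(EF_Task 2=5, EF_Task 3=14) = 14; EF_Task 6 = 14+10 = 24
ES_Task 7 = 14; EF_Task 7 = 14+13 = 27
ES_Task 8 = 14; EF_Task 8 = 14+10 = 24
ES_Task 9 = max(EF_Task 2=5, EF_Task 4=29, EF_Task 5=20, EF_Task 6=24, EF_Task 7=27, EF_Task 8=24) = 29; EF_Task 9 = 29+14 = 43
Expected project duration μ = 43 days. Critical path: Task 3 → Task 4 → Task 9.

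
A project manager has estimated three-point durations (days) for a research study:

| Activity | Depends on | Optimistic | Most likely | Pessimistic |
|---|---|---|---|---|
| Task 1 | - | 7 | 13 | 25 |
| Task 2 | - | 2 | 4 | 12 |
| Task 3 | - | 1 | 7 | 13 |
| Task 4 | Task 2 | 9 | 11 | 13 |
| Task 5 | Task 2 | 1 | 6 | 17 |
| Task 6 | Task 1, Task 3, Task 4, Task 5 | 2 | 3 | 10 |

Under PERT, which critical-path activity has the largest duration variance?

te_Task 1 = (7 + 4·13 + 25)/6 = 84/6 = 14; σ²_Task 1 = ((25−7)/6)² = 9.000
te_Task 2 = (2 + 4·4 + 12)/6 = 30/6 = 5; σ²_Task 2 = ((12−2)/6)² = 2.778
te_Task 3 = (1 + 4·7 + 13)/6 = 42/6 = 7; σ²_Task 3 = ((13−1)/6)² = 4.000
te_Task 4 = (9 + 4·11 + 13)/6 = 66/6 = 11; σ²_Task 4 = ((13−9)/6)² = 0.444
te_Task 5 = (1 + 4·6 + 17)/6 = 42/6 = 7; σ²_Task 5 = ((17−1)/6)² = 7.111
te_Task 6 = (2 + 4·3 + 10)/6 = 24/6 = 4; σ²_Task 6 = ((10−2)/6)² = 1.778

Forward pass:
ES_Task 1 = 0; EF_Task 1 = 14
ES_Task 2 = 0; EF_Task 2 = 5
ES_Task 3 = 0; EF_Task 3 = 7
ES_Task 4 = 5; EF_Task 4 = 5+11 = 16
ES_Task 5 = 5; EF_Task 5 = 5+7 = 12
ES_Task 6 = max(EF_Task 1=14, EF_Task 3=7, EF_Task 4=16, EF_Task 5=12) = 16; EF_Task 6 = 16+4 = 20
Expected project duration μ = 20 days. Critical path: Task 2 → Task 4 → Task 6.

Variances on critical path: σ²_Task 2=2.778, σ²_Task 4=0.444, σ²_Task 6=1.778.
Largest is σ²_Task 2 = 2.778.

Task 2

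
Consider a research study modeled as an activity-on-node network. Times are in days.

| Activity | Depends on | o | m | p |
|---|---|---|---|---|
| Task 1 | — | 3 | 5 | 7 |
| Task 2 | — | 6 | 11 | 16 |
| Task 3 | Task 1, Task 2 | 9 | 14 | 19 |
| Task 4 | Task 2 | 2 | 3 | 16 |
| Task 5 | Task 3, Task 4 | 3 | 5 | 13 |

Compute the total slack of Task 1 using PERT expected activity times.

te_Task 1 = (3 + 4·5 + 7)/6 = 30/6 = 5
te_Task 2 = (6 + 4·11 + 16)/6 = 66/6 = 11
te_Task 3 = (9 + 4·14 + 19)/6 = 84/6 = 14
te_Task 4 = (2 + 4·3 + 16)/6 = 30/6 = 5
te_Task 5 = (3 + 4·5 + 13)/6 = 36/6 = 6

Forward pass:
ES_Task 1 = 0; EF_Task 1 = 5
ES_Task 2 = 0; EF_Task 2 = 11
ES_Task 3 = max(EF_Task 1=5, EF_Task 2=11) = 11; EF_Task 3 = 11+14 = 25
ES_Task 4 = 11; EF_Task 4 = 11+5 = 16
ES_Task 5 = max(EF_Task 3=25, EF_Task 4=16) = 25; EF_Task 5 = 25+6 = 31
Expected project duration μ = 31 days. Critical path: Task 2 → Task 3 → Task 5.

Backward pass:
LF_Task 5 = 31; LS_Task 5 = 31−6 = 25
LF_Task 4 = LS_Task 5 = 25; LS_Task 4 = 25−5 = 20
LF_Task 3 = LS_Task 5 = 25; LS_Task 3 = 25−14 = 11
LF_Task 2 = min(LS_Task 3=11, LS_Task 4=20) = 11; LS_Task 2 = 11−11 = 0
LF_Task 1 = LS_Task 3 = 11; LS_Task 1 = 11−5 = 6
Slack_Task 1 = LS_Task 1 − ES_Task 1 = 6 − 0 = 6

6 days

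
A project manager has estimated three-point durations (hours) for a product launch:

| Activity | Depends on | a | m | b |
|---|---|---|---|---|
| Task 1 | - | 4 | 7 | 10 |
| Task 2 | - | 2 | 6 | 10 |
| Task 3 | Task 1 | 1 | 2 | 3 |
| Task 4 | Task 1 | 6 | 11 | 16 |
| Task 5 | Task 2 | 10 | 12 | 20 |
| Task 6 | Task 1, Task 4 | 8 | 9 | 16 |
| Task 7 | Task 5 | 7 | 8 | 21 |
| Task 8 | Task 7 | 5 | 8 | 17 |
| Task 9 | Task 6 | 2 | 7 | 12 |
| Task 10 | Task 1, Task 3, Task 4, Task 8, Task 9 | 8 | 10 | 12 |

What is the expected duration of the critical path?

te_Task 1 = (4 + 4·7 + 10)/6 = 42/6 = 7
te_Task 2 = (2 + 4·6 + 10)/6 = 36/6 = 6
te_Task 3 = (1 + 4·2 + 3)/6 = 12/6 = 2
te_Task 4 = (6 + 4·11 + 16)/6 = 66/6 = 11
te_Task 5 = (10 + 4·12 + 20)/6 = 78/6 = 13
te_Task 6 = (8 + 4·9 + 16)/6 = 60/6 = 10
te_Task 7 = (7 + 4·8 + 21)/6 = 60/6 = 10
te_Task 8 = (5 + 4·8 + 17)/6 = 54/6 = 9
te_Task 9 = (2 + 4·7 + 12)/6 = 42/6 = 7
te_Task 10 = (8 + 4·10 + 12)/6 = 60/6 = 10

Forward pass:
ES_Task 1 = 0; EF_Task 1 = 7
ES_Task 2 = 0; EF_Task 2 = 6
ES_Task 3 = 7; EF_Task 3 = 7+2 = 9
ES_Task 4 = 7; EF_Task 4 = 7+11 = 18
ES_Task 5 = 6; EF_Task 5 = 6+13 = 19
ES_Task 6 = max(EF_Task 1=7, EF_Task 4=18) = 18; EF_Task 6 = 18+10 = 28
ES_Task 7 = 19; EF_Task 7 = 19+10 = 29
ES_Task 8 = 29; EF_Task 8 = 29+9 = 38
ES_Task 9 = 28; EF_Task 9 = 28+7 = 35
ES_Task 10 = max(EF_Task 1=7, EF_Task 3=9, EF_Task 4=18, EF_Task 8=38, EF_Task 9=35) = 38; EF_Task 10 = 38+10 = 48
Expected project duration μ = 48 hours. Critical path: Task 2 → Task 5 → Task 7 → Task 8 → Task 10.

48 hours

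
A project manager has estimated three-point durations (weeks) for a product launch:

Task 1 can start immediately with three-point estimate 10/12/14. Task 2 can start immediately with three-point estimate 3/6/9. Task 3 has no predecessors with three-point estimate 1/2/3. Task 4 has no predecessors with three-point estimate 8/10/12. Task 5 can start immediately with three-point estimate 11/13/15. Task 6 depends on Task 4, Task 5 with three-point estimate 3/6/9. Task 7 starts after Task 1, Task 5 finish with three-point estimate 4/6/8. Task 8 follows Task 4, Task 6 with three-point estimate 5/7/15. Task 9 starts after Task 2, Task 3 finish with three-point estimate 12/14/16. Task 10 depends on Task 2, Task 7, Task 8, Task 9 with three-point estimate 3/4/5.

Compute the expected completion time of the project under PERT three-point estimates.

31 weeks

te_Task 1 = (10 + 4·12 + 14)/6 = 72/6 = 12
te_Task 2 = (3 + 4·6 + 9)/6 = 36/6 = 6
te_Task 3 = (1 + 4·2 + 3)/6 = 12/6 = 2
te_Task 4 = (8 + 4·10 + 12)/6 = 60/6 = 10
te_Task 5 = (11 + 4·13 + 15)/6 = 78/6 = 13
te_Task 6 = (3 + 4·6 + 9)/6 = 36/6 = 6
te_Task 7 = (4 + 4·6 + 8)/6 = 36/6 = 6
te_Task 8 = (5 + 4·7 + 15)/6 = 48/6 = 8
te_Task 9 = (12 + 4·14 + 16)/6 = 84/6 = 14
te_Task 10 = (3 + 4·4 + 5)/6 = 24/6 = 4

Forward pass:
ES_Task 1 = 0; EF_Task 1 = 12
ES_Task 2 = 0; EF_Task 2 = 6
ES_Task 3 = 0; EF_Task 3 = 2
ES_Task 4 = 0; EF_Task 4 = 10
ES_Task 5 = 0; EF_Task 5 = 13
ES_Task 6 = max(EF_Task 4=10, EF_Task 5=13) = 13; EF_Task 6 = 13+6 = 19
ES_Task 7 = max(EF_Task 1=12, EF_Task 5=13) = 13; EF_Task 7 = 13+6 = 19
ES_Task 8 = max(EF_Task 4=10, EF_Task 6=19) = 19; EF_Task 8 = 19+8 = 27
ES_Task 9 = max(EF_Task 2=6, EF_Task 3=2) = 6; EF_Task 9 = 6+14 = 20
ES_Task 10 = max(EF_Task 2=6, EF_Task 7=19, EF_Task 8=27, EF_Task 9=20) = 27; EF_Task 10 = 27+4 = 31
Expected project duration μ = 31 weeks. Critical path: Task 5 → Task 6 → Task 8 → Task 10.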